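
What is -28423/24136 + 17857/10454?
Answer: 66931255/126158872 ≈ 0.53053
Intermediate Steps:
-28423/24136 + 17857/10454 = 66931255/126158872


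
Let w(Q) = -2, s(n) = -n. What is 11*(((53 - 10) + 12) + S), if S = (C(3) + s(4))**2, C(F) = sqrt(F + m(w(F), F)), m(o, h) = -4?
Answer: 770 - 88*I ≈ 770.0 - 88.0*I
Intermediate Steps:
C(F) = sqrt(-4 + F) (C(F) = sqrt(F - 4) = sqrt(-4 + F))
S = (-4 + I)**2 (S = (sqrt(-4 + 3) - 1*4)**2 = (sqrt(-1) - 4)**2 = (I - 4)**2 = (-4 + I)**2 ≈ 15.0 - 8.0*I)
11*(((53 - 10) + 12) + S) = 11*(((53 - 10) + 12) + (4 - I)**2) = 11*((43 + 12) + (4 - I)**2) = 11*(55 + (4 - I)**2) = 605 + 11*(4 - I)**2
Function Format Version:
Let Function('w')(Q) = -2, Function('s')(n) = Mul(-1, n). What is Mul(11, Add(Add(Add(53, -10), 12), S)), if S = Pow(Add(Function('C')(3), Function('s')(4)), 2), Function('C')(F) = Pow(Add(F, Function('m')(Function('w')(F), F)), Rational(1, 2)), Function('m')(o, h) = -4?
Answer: Add(770, Mul(-88, I)) ≈ Add(770.00, Mul(-88.000, I))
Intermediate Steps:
Function('C')(F) = Pow(Add(-4, F), Rational(1, 2)) (Function('C')(F) = Pow(Add(F, -4), Rational(1, 2)) = Pow(Add(-4, F), Rational(1, 2)))
S = Pow(Add(-4, I), 2) (S = Pow(Add(Pow(Add(-4, 3), Rational(1, 2)), Mul(-1, 4)), 2) = Pow(Add(Pow(-1, Rational(1, 2)), -4), 2) = Pow(Add(I, -4), 2) = Pow(Add(-4, I), 2) ≈ Add(15.000, Mul(-8.0000, I)))
Mul(11, Add(Add(Add(53, -10), 12), S)) = Mul(11, Add(Add(Add(53, -10), 12), Pow(Add(4, Mul(-1, I)), 2))) = Mul(11, Add(Add(43, 12), Pow(Add(4, Mul(-1, I)), 2))) = Mul(11, Add(55, Pow(Add(4, Mul(-1, I)), 2))) = Add(605, Mul(11, Pow(Add(4, Mul(-1, I)), 2)))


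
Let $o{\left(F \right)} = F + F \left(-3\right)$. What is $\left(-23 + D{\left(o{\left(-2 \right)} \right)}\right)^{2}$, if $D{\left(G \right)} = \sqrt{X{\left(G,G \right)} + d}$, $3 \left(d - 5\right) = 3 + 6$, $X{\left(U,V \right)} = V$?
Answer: $541 - 92 \sqrt{3} \approx 381.65$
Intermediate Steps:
$d = 8$ ($d = 5 + \frac{3 + 6}{3} = 5 + \frac{1}{3} \cdot 9 = 5 + 3 = 8$)
$o{\left(F \right)} = - 2 F$ ($o{\left(F \right)} = F - 3 F = - 2 F$)
$D{\left(G \right)} = \sqrt{8 + G}$ ($D{\left(G \right)} = \sqrt{G + 8} = \sqrt{8 + G}$)
$\left(-23 + D{\left(o{\left(-2 \right)} \right)}\right)^{2} = \left(-23 + \sqrt{8 - -4}\right)^{2} = \left(-23 + \sqrt{8 + 4}\right)^{2} = \left(-23 + \sqrt{12}\right)^{2} = \left(-23 + 2 \sqrt{3}\right)^{2}$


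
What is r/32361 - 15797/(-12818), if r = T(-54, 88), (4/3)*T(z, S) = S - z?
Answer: 85428639/69133883 ≈ 1.2357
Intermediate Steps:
T(z, S) = -3*z/4 + 3*S/4 (T(z, S) = 3*(S - z)/4 = -3*z/4 + 3*S/4)
r = 213/2 (r = -3/4*(-54) + (3/4)*88 = 81/2 + 66 = 213/2 ≈ 106.50)
r/32361 - 15797/(-12818) = (213/2)/32361 - 15797/(-12818) = (213/2)*(1/32361) - 15797*(-1/12818) = 71/21574 + 15797/12818 = 85428639/69133883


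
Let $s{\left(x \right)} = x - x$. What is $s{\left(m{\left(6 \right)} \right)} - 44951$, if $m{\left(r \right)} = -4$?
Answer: $-44951$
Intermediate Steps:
$s{\left(x \right)} = 0$
$s{\left(m{\left(6 \right)} \right)} - 44951 = 0 - 44951 = -44951$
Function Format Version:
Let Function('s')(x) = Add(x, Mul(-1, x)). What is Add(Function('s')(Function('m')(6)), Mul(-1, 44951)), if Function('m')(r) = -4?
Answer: -44951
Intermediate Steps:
Function('s')(x) = 0
Add(Function('s')(Function('m')(6)), Mul(-1, 44951)) = Add(0, Mul(-1, 44951)) = Add(0, -44951) = -44951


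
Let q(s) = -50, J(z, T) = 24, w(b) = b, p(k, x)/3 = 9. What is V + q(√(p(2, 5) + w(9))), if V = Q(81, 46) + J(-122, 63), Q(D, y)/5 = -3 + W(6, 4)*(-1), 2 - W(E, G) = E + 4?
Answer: -1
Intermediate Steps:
p(k, x) = 27 (p(k, x) = 3*9 = 27)
W(E, G) = -2 - E (W(E, G) = 2 - (E + 4) = 2 - (4 + E) = 2 + (-4 - E) = -2 - E)
Q(D, y) = 25 (Q(D, y) = 5*(-3 + (-2 - 1*6)*(-1)) = 5*(-3 + (-2 - 6)*(-1)) = 5*(-3 - 8*(-1)) = 5*(-3 + 8) = 5*5 = 25)
V = 49 (V = 25 + 24 = 49)
V + q(√(p(2, 5) + w(9))) = 49 - 50 = -1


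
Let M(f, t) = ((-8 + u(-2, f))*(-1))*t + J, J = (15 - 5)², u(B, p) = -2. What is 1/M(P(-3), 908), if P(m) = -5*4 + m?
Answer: 1/9180 ≈ 0.00010893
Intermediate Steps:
J = 100 (J = 10² = 100)
P(m) = -20 + m
M(f, t) = 100 + 10*t (M(f, t) = ((-8 - 2)*(-1))*t + 100 = (-10*(-1))*t + 100 = 10*t + 100 = 100 + 10*t)
1/M(P(-3), 908) = 1/(100 + 10*908) = 1/(100 + 9080) = 1/9180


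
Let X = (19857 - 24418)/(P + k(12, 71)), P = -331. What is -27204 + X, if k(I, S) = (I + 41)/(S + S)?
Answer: -1276552934/46949 ≈ -27190.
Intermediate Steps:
k(I, S) = (41 + I)/(2*S) (k(I, S) = (41 + I)/((2*S)) = (41 + I)*(1/(2*S)) = (41 + I)/(2*S))
X = 647662/46949 (X = (19857 - 24418)/(-331 + (½)*(41 + 12)/71) = -4561/(-331 + (½)*(1/71)*53) = -4561/(-331 + 53/142) = -4561/(-46949/142) = -4561*(-142/46949) = 647662/46949 ≈ 13.795)
-27204 + X = -27204 + 647662/46949 = -1276552934/46949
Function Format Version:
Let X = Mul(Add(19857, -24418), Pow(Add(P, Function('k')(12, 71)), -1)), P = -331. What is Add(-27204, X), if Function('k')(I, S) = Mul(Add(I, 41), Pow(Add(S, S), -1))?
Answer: Rational(-1276552934, 46949) ≈ -27190.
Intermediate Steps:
Function('k')(I, S) = Mul(Rational(1, 2), Pow(S, -1), Add(41, I)) (Function('k')(I, S) = Mul(Add(41, I), Pow(Mul(2, S), -1)) = Mul(Add(41, I), Mul(Rational(1, 2), Pow(S, -1))) = Mul(Rational(1, 2), Pow(S, -1), Add(41, I)))
X = Rational(647662, 46949) (X = Mul(Add(19857, -24418), Pow(Add(-331, Mul(Rational(1, 2), Pow(71, -1), Add(41, 12))), -1)) = Mul(-4561, Pow(Add(-331, Mul(Rational(1, 2), Rational(1, 71), 53)), -1)) = Mul(-4561, Pow(Add(-331, Rational(53, 142)), -1)) = Mul(-4561, Pow(Rational(-46949, 142), -1)) = Mul(-4561, Rational(-142, 46949)) = Rational(647662, 46949) ≈ 13.795)
Add(-27204, X) = Add(-27204, Rational(647662, 46949)) = Rational(-1276552934, 46949)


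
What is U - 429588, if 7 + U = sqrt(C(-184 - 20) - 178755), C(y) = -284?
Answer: -429595 + I*sqrt(179039) ≈ -4.296e+5 + 423.13*I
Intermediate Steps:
U = -7 + I*sqrt(179039) (U = -7 + sqrt(-284 - 178755) = -7 + sqrt(-179039) = -7 + I*sqrt(179039) ≈ -7.0 + 423.13*I)
U - 429588 = (-7 + I*sqrt(179039)) - 429588 = -429595 + I*sqrt(179039)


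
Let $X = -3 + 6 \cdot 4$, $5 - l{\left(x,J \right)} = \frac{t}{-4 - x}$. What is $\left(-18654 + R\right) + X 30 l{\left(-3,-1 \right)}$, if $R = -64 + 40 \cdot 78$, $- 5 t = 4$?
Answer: $-12952$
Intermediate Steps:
$t = - \frac{4}{5}$ ($t = \left(- \frac{1}{5}\right) 4 = - \frac{4}{5} \approx -0.8$)
$l{\left(x,J \right)} = 5 + \frac{4}{5 \left(-4 - x\right)}$ ($l{\left(x,J \right)} = 5 - - \frac{4}{5 \left(-4 - x\right)} = 5 + \frac{4}{5 \left(-4 - x\right)}$)
$X = 21$ ($X = -3 + 24 = 21$)
$R = 3056$ ($R = -64 + 3120 = 3056$)
$\left(-18654 + R\right) + X 30 l{\left(-3,-1 \right)} = \left(-18654 + 3056\right) + 21 \cdot 30 \frac{96 + 25 \left(-3\right)}{5 \left(4 - 3\right)} = -15598 + 630 \frac{96 - 75}{5 \cdot 1} = -15598 + 630 \cdot \frac{1}{5} \cdot 1 \cdot 21 = -15598 + 630 \cdot \frac{21}{5} = -15598 + 2646 = -12952$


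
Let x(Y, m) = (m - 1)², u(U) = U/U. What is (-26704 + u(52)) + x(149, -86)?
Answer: -19134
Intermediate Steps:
u(U) = 1
x(Y, m) = (-1 + m)²
(-26704 + u(52)) + x(149, -86) = (-26704 + 1) + (-1 - 86)² = -26703 + (-87)² = -26703 + 7569 = -19134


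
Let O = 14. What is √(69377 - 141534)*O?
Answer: 14*I*√72157 ≈ 3760.7*I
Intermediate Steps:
√(69377 - 141534)*O = √(69377 - 141534)*14 = √(-72157)*14 = (I*√72157)*14 = 14*I*√72157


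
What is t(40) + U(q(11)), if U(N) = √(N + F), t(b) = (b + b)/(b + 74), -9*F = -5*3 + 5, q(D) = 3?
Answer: 40/57 + √37/3 ≈ 2.7293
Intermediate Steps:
F = 10/9 (F = -(-5*3 + 5)/9 = -(-15 + 5)/9 = -⅑*(-10) = 10/9 ≈ 1.1111)
t(b) = 2*b/(74 + b) (t(b) = (2*b)/(74 + b) = 2*b/(74 + b))
U(N) = √(10/9 + N) (U(N) = √(N + 10/9) = √(10/9 + N))
t(40) + U(q(11)) = 2*40/(74 + 40) + √(10 + 9*3)/3 = 2*40/114 + √(10 + 27)/3 = 2*40*(1/114) + √37/3 = 40/57 + √37/3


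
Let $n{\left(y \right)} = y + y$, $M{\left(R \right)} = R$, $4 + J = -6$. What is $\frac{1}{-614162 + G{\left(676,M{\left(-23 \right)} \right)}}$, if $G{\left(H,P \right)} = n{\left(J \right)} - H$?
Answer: $- \frac{1}{614858} \approx -1.6264 \cdot 10^{-6}$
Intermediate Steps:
$J = -10$ ($J = -4 - 6 = -10$)
$n{\left(y \right)} = 2 y$
$G{\left(H,P \right)} = -20 - H$ ($G{\left(H,P \right)} = 2 \left(-10\right) - H = -20 - H$)
$\frac{1}{-614162 + G{\left(676,M{\left(-23 \right)} \right)}} = \frac{1}{-614162 - 696} = \frac{1}{-614858} = - \frac{1}{614858}$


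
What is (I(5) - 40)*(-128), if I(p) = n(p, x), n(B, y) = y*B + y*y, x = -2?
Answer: 5888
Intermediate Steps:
n(B, y) = y² + B*y (n(B, y) = B*y + y² = y² + B*y)
I(p) = 4 - 2*p (I(p) = -2*(p - 2) = -2*(-2 + p) = 4 - 2*p)
(I(5) - 40)*(-128) = ((4 - 2*5) - 40)*(-128) = ((4 - 10) - 40)*(-128) = (-6 - 40)*(-128) = -46*(-128) = 5888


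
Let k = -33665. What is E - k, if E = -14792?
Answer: 18873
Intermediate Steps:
E - k = -14792 - 1*(-33665) = -14792 + 33665 = 18873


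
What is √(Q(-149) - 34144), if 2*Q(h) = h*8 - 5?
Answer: I*√138970/2 ≈ 186.39*I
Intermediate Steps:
Q(h) = -5/2 + 4*h (Q(h) = (h*8 - 5)/2 = (8*h - 5)/2 = (-5 + 8*h)/2 = -5/2 + 4*h)
√(Q(-149) - 34144) = √((-5/2 + 4*(-149)) - 34144) = √((-5/2 - 596) - 34144) = √(-1197/2 - 34144) = √(-69485/2) = I*√138970/2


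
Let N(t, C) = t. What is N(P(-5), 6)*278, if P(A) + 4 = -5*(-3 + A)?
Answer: 10008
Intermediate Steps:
P(A) = 11 - 5*A (P(A) = -4 - 5*(-3 + A) = -4 + (15 - 5*A) = 11 - 5*A)
N(P(-5), 6)*278 = (11 - 5*(-5))*278 = (11 + 25)*278 = 36*278 = 10008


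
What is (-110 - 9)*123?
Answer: -14637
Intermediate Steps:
(-110 - 9)*123 = -119*123 = -14637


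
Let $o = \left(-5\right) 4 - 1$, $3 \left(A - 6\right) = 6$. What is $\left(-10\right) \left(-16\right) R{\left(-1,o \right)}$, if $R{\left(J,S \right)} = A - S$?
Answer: $4640$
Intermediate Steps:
$A = 8$ ($A = 6 + \frac{1}{3} \cdot 6 = 6 + 2 = 8$)
$o = -21$ ($o = -20 - 1 = -21$)
$R{\left(J,S \right)} = 8 - S$
$\left(-10\right) \left(-16\right) R{\left(-1,o \right)} = \left(-10\right) \left(-16\right) \left(8 - -21\right) = 160 \left(8 + 21\right) = 160 \cdot 29 = 4640$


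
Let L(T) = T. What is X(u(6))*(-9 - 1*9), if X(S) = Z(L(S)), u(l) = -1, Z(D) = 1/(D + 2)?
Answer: -18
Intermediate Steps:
Z(D) = 1/(2 + D)
X(S) = 1/(2 + S)
X(u(6))*(-9 - 1*9) = (-9 - 1*9)/(2 - 1) = (-9 - 9)/1 = 1*(-18) = -18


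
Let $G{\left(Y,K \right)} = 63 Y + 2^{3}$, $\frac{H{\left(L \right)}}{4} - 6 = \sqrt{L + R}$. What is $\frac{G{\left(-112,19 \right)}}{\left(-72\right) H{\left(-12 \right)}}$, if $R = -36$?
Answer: $\frac{881}{504} - \frac{881 i \sqrt{3}}{756} \approx 1.748 - 2.0184 i$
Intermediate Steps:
$H{\left(L \right)} = 24 + 4 \sqrt{-36 + L}$ ($H{\left(L \right)} = 24 + 4 \sqrt{L - 36} = 24 + 4 \sqrt{-36 + L}$)
$G{\left(Y,K \right)} = 8 + 63 Y$ ($G{\left(Y,K \right)} = 63 Y + 8 = 8 + 63 Y$)
$\frac{G{\left(-112,19 \right)}}{\left(-72\right) H{\left(-12 \right)}} = \frac{8 + 63 \left(-112\right)}{\left(-72\right) \left(24 + 4 \sqrt{-36 - 12}\right)} = \frac{8 - 7056}{\left(-72\right) \left(24 + 4 \sqrt{-48}\right)} = - \frac{7048}{\left(-72\right) \left(24 + 4 \cdot 4 i \sqrt{3}\right)} = - \frac{7048}{\left(-72\right) \left(24 + 16 i \sqrt{3}\right)} = - \frac{7048}{-1728 - 1152 i \sqrt{3}}$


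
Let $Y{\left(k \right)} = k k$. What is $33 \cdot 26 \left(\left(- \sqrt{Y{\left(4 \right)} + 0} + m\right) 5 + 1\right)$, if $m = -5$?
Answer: $-37752$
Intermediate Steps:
$Y{\left(k \right)} = k^{2}$
$33 \cdot 26 \left(\left(- \sqrt{Y{\left(4 \right)} + 0} + m\right) 5 + 1\right) = 33 \cdot 26 \left(\left(- \sqrt{4^{2} + 0} - 5\right) 5 + 1\right) = 858 \left(\left(- \sqrt{16 + 0} - 5\right) 5 + 1\right) = 858 \left(\left(- \sqrt{16} - 5\right) 5 + 1\right) = 858 \left(\left(\left(-1\right) 4 - 5\right) 5 + 1\right) = 858 \left(\left(-4 - 5\right) 5 + 1\right) = 858 \left(\left(-9\right) 5 + 1\right) = 858 \left(-45 + 1\right) = 858 \left(-44\right) = -37752$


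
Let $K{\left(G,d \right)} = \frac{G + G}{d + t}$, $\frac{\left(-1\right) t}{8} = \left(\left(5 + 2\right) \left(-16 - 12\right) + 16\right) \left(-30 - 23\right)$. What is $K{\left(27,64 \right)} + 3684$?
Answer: $\frac{140463525}{38128} \approx 3684.0$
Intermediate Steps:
$t = -76320$ ($t = - 8 \left(\left(5 + 2\right) \left(-16 - 12\right) + 16\right) \left(-30 - 23\right) = - 8 \left(7 \left(-28\right) + 16\right) \left(-53\right) = - 8 \left(-196 + 16\right) \left(-53\right) = - 8 \left(\left(-180\right) \left(-53\right)\right) = \left(-8\right) 9540 = -76320$)
$K{\left(G,d \right)} = \frac{2 G}{-76320 + d}$ ($K{\left(G,d \right)} = \frac{G + G}{d - 76320} = \frac{2 G}{-76320 + d}$)
$K{\left(27,64 \right)} + 3684 = 2 \cdot 27 \frac{1}{-76320 + 64} + 3684 = 2 \cdot 27 \frac{1}{-76256} + 3684 = 2 \cdot 27 \left(- \frac{1}{76256}\right) + 3684 = - \frac{27}{38128} + 3684 = \frac{140463525}{38128}$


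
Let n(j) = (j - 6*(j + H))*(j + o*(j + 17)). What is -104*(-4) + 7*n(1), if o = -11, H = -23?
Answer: -182991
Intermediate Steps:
n(j) = (-187 - 10*j)*(138 - 5*j) (n(j) = (j - 6*(j - 23))*(j - 11*(j + 17)) = (j - 6*(-23 + j))*(j - 11*(17 + j)) = (j + (138 - 6*j))*(j + (-187 - 11*j)) = (138 - 5*j)*(-187 - 10*j) = (-187 - 10*j)*(138 - 5*j))
-104*(-4) + 7*n(1) = -104*(-4) + 7*(-25806 - 445*1 + 50*1**2) = 416 + 7*(-25806 - 445 + 50*1) = 416 + 7*(-25806 - 445 + 50) = 416 + 7*(-26201) = 416 - 183407 = -182991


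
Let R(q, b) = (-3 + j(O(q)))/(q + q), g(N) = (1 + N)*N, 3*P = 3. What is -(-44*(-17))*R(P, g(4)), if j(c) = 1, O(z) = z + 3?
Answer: 748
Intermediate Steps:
O(z) = 3 + z
P = 1 (P = (1/3)*3 = 1)
g(N) = N*(1 + N)
R(q, b) = -1/q (R(q, b) = (-3 + 1)/(q + q) = -2*1/(2*q) = -1/q)
-(-44*(-17))*R(P, g(4)) = -(-44*(-17))*(-1/1) = -748*(-1*1) = -748*(-1) = -1*(-748) = 748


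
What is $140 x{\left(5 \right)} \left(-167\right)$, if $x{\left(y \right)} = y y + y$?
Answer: $-701400$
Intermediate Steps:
$x{\left(y \right)} = y + y^{2}$ ($x{\left(y \right)} = y^{2} + y = y + y^{2}$)
$140 x{\left(5 \right)} \left(-167\right) = 140 \cdot 5 \left(1 + 5\right) \left(-167\right) = 140 \cdot 5 \cdot 6 \left(-167\right) = 140 \cdot 30 \left(-167\right) = 4200 \left(-167\right) = -701400$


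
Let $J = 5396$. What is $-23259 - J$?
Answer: $-28655$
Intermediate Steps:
$-23259 - J = -23259 - 5396 = -28655$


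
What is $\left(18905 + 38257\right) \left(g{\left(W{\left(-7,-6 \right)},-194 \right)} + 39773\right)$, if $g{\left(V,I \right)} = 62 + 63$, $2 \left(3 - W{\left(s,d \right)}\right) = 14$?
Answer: $2280649476$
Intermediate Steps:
$W{\left(s,d \right)} = -4$ ($W{\left(s,d \right)} = 3 - 7 = -4$)
$g{\left(V,I \right)} = 125$
$\left(18905 + 38257\right) \left(g{\left(W{\left(-7,-6 \right)},-194 \right)} + 39773\right) = \left(18905 + 38257\right) \left(125 + 39773\right) = 57162 \cdot 39898 = 2280649476$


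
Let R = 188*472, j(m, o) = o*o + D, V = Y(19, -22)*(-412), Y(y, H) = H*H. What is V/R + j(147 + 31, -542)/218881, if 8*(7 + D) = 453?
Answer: -4393694155/4855656104 ≈ -0.90486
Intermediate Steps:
Y(y, H) = H²
D = 397/8 (D = -7 + (⅛)*453 = -7 + 453/8 = 397/8 ≈ 49.625)
V = -199408 (V = (-22)²*(-412) = 484*(-412) = -199408)
j(m, o) = 397/8 + o² (j(m, o) = o*o + 397/8 = o² + 397/8 = 397/8 + o²)
R = 88736
V/R + j(147 + 31, -542)/218881 = -199408/88736 + (397/8 + (-542)²)/218881 = -199408*1/88736 + (397/8 + 293764)*(1/218881) = -12463/5546 + (2350509/8)*(1/218881) = -12463/5546 + 2350509/1751048 = -4393694155/4855656104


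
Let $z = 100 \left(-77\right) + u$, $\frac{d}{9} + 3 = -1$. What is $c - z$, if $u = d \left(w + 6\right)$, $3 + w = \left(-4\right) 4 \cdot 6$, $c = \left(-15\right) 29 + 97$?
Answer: $4014$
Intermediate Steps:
$d = -36$ ($d = -27 + 9 \left(-1\right) = -27 - 9 = -36$)
$c = -338$ ($c = -435 + 97 = -338$)
$w = -99$ ($w = -3 + \left(-4\right) 4 \cdot 6 = -3 - 96 = -99$)
$u = 3348$ ($u = - 36 \left(-99 + 6\right) = \left(-36\right) \left(-93\right) = 3348$)
$z = -4352$ ($z = 100 \left(-77\right) + 3348 = -7700 + 3348 = -4352$)
$c - z = -338 - -4352 = -338 + 4352 = 4014$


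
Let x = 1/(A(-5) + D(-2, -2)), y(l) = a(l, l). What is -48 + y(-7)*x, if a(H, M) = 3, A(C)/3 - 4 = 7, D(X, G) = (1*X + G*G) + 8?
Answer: -2061/43 ≈ -47.930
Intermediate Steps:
D(X, G) = 8 + X + G² (D(X, G) = (X + G²) + 8 = 8 + X + G²)
A(C) = 33 (A(C) = 12 + 3*7 = 12 + 21 = 33)
y(l) = 3
x = 1/43 (x = 1/(33 + (8 - 2 + (-2)²)) = 1/(33 + (8 - 2 + 4)) = 1/(33 + 10) = 1/43 ≈ 0.023256)
-48 + y(-7)*x = -48 + 3*(1/43) = -48 + 3/43 = -2061/43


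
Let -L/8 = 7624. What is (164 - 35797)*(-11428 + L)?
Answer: 2580541860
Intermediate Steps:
L = -60992 (L = -8*7624 = -60992)
(164 - 35797)*(-11428 + L) = (164 - 35797)*(-11428 - 60992) = -35633*(-72420) = 2580541860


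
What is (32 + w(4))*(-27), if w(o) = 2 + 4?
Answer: -1026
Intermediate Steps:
w(o) = 6
(32 + w(4))*(-27) = (32 + 6)*(-27) = 38*(-27) = -1026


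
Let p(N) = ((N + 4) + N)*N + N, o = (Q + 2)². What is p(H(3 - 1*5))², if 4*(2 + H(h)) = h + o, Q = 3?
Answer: 140625/64 ≈ 2197.3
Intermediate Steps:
o = 25 (o = (3 + 2)² = 5² = 25)
H(h) = 17/4 + h/4 (H(h) = -2 + (h + 25)/4 = -2 + (25 + h)/4 = -2 + (25/4 + h/4) = 17/4 + h/4)
p(N) = N + N*(4 + 2*N) (p(N) = ((4 + N) + N)*N + N = (4 + 2*N)*N + N = N*(4 + 2*N) + N = N + N*(4 + 2*N))
p(H(3 - 1*5))² = ((17/4 + (3 - 1*5)/4)*(5 + 2*(17/4 + (3 - 1*5)/4)))² = ((17/4 + (3 - 5)/4)*(5 + 2*(17/4 + (3 - 5)/4)))² = ((17/4 + (¼)*(-2))*(5 + 2*(17/4 + (¼)*(-2))))² = ((17/4 - ½)*(5 + 2*(17/4 - ½)))² = (15*(5 + 2*(15/4))/4)² = (15*(5 + 15/2)/4)² = ((15/4)*(25/2))² = (375/8)² = 140625/64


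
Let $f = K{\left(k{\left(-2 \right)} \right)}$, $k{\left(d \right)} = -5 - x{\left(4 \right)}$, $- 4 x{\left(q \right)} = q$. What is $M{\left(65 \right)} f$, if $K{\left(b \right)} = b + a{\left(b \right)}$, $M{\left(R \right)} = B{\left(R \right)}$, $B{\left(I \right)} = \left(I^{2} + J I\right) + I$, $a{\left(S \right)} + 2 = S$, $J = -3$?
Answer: $-40950$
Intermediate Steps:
$a{\left(S \right)} = -2 + S$
$B{\left(I \right)} = I^{2} - 2 I$ ($B{\left(I \right)} = \left(I^{2} - 3 I\right) + I = I^{2} - 2 I$)
$x{\left(q \right)} = - \frac{q}{4}$
$M{\left(R \right)} = R \left(-2 + R\right)$
$k{\left(d \right)} = -4$ ($k{\left(d \right)} = -5 - \left(- \frac{1}{4}\right) 4 = -5 - -1 = -5 + 1 = -4$)
$K{\left(b \right)} = -2 + 2 b$ ($K{\left(b \right)} = b + \left(-2 + b\right) = -2 + 2 b$)
$f = -10$ ($f = -2 + 2 \left(-4\right) = -2 - 8 = -10$)
$M{\left(65 \right)} f = 65 \left(-2 + 65\right) \left(-10\right) = 65 \cdot 63 \left(-10\right) = 4095 \left(-10\right) = -40950$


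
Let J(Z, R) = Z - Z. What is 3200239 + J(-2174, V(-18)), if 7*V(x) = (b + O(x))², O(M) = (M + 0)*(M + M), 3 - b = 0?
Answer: 3200239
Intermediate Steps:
b = 3 (b = 3 - 1*0 = 3 + 0 = 3)
O(M) = 2*M² (O(M) = M*(2*M) = 2*M²)
V(x) = (3 + 2*x²)²/7
J(Z, R) = 0
3200239 + J(-2174, V(-18)) = 3200239 + 0 = 3200239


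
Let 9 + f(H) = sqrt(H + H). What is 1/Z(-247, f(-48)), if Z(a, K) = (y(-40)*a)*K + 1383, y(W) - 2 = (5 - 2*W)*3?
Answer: 95449/119136404662 + 63479*I*sqrt(6)/178704606993 ≈ 8.0117e-7 + 8.701e-7*I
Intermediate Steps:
y(W) = 17 - 6*W (y(W) = 2 + (5 - 2*W)*3 = 2 + (15 - 6*W) = 17 - 6*W)
f(H) = -9 + sqrt(2)*sqrt(H) (f(H) = -9 + sqrt(H + H) = -9 + sqrt(2*H) = -9 + sqrt(2)*sqrt(H))
Z(a, K) = 1383 + 257*K*a (Z(a, K) = ((17 - 6*(-40))*a)*K + 1383 = ((17 + 240)*a)*K + 1383 = (257*a)*K + 1383 = 257*K*a + 1383 = 1383 + 257*K*a)
1/Z(-247, f(-48)) = 1/(1383 + 257*(-9 + sqrt(2)*sqrt(-48))*(-247)) = 1/(1383 + 257*(-9 + sqrt(2)*(4*I*sqrt(3)))*(-247)) = 1/(1383 + 257*(-9 + 4*I*sqrt(6))*(-247)) = 1/(1383 + (571311 - 253916*I*sqrt(6))) = 1/(572694 - 253916*I*sqrt(6))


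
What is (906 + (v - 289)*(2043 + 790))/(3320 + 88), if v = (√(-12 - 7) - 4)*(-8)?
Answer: -727175/3408 - 2833*I*√19/426 ≈ -213.37 - 28.988*I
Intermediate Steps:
v = 32 - 8*I*√19 (v = (√(-19) - 4)*(-8) = (I*√19 - 4)*(-8) = (-4 + I*√19)*(-8) = 32 - 8*I*√19 ≈ 32.0 - 34.871*I)
(906 + (v - 289)*(2043 + 790))/(3320 + 88) = (906 + ((32 - 8*I*√19) - 289)*(2043 + 790))/(3320 + 88) = (906 + (-257 - 8*I*√19)*2833)/3408 = (906 + (-728081 - 22664*I*√19))*(1/3408) = (-727175 - 22664*I*√19)*(1/3408) = -727175/3408 - 2833*I*√19/426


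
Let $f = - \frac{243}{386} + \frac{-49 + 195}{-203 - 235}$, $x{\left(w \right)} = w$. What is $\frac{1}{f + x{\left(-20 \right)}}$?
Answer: $- \frac{1158}{24275} \approx -0.047703$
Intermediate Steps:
$f = - \frac{1115}{1158}$ ($f = \left(-243\right) \frac{1}{386} + \frac{146}{-203 - 235} = - \frac{243}{386} + \frac{146}{-438} = - \frac{243}{386} + 146 \left(- \frac{1}{438}\right) = - \frac{243}{386} - \frac{1}{3} = - \frac{1115}{1158} \approx -0.96287$)
$\frac{1}{f + x{\left(-20 \right)}} = \frac{1}{- \frac{1115}{1158} - 20} = \frac{1}{- \frac{24275}{1158}} = - \frac{1158}{24275}$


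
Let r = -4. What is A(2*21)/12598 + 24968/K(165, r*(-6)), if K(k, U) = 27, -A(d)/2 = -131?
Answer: 157276969/170073 ≈ 924.76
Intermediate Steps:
A(d) = 262 (A(d) = -2*(-131) = 262)
A(2*21)/12598 + 24968/K(165, r*(-6)) = 262/12598 + 24968/27 = 262*(1/12598) + 24968*(1/27) = 131/6299 + 24968/27 = 157276969/170073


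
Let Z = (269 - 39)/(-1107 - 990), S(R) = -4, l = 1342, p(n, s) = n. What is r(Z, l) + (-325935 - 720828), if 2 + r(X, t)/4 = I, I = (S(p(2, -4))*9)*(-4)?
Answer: -1046195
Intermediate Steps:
Z = -230/2097 (Z = 230/(-2097) = 230*(-1/2097) = -230/2097 ≈ -0.10968)
I = 144 (I = -4*9*(-4) = -36*(-4) = 144)
r(X, t) = 568 (r(X, t) = -8 + 4*144 = -8 + 576 = 568)
r(Z, l) + (-325935 - 720828) = 568 + (-325935 - 720828) = 568 - 1046763 = -1046195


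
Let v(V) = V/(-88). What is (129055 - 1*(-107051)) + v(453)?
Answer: 20776875/88 ≈ 2.3610e+5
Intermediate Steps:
v(V) = -V/88 (v(V) = V*(-1/88) = -V/88)
(129055 - 1*(-107051)) + v(453) = (129055 - 1*(-107051)) - 1/88*453 = (129055 + 107051) - 453/88 = 236106 - 453/88 = 20776875/88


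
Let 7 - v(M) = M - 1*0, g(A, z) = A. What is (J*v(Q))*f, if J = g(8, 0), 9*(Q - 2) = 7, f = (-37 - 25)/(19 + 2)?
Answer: -18848/189 ≈ -99.725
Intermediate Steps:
f = -62/21 ≈ -2.9524
Q = 25/9 (Q = 2 + (1/9)*7 = 2 + 7/9 = 25/9 ≈ 2.7778)
J = 8
v(M) = 7 - M (v(M) = 7 - (M - 1*0) = 7 - (M + 0) = 7 - M)
(J*v(Q))*f = (8*(7 - 1*25/9))*(-62/21) = (8*(7 - 25/9))*(-62/21) = (8*(38/9))*(-62/21) = (304/9)*(-62/21) = -18848/189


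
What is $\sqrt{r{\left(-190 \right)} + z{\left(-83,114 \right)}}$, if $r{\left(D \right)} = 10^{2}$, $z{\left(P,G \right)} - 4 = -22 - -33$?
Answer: $\sqrt{115} \approx 10.724$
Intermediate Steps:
$z{\left(P,G \right)} = 15$ ($z{\left(P,G \right)} = 4 - -11 = 4 + \left(-22 + 33\right) = 4 + 11 = 15$)
$r{\left(D \right)} = 100$
$\sqrt{r{\left(-190 \right)} + z{\left(-83,114 \right)}} = \sqrt{100 + 15} = \sqrt{115}$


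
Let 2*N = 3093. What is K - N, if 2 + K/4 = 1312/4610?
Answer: -7160997/4610 ≈ -1553.4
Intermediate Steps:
N = 3093/2 (N = (½)*3093 = 3093/2 ≈ 1546.5)
K = -15816/2305 (K = -8 + 4*(1312/4610) = -8 + 4*(1312*(1/4610)) = -8 + 4*(656/2305) = -8 + 2624/2305 = -15816/2305 ≈ -6.8616)
K - N = -15816/2305 - 1*3093/2 = -15816/2305 - 3093/2 = -7160997/4610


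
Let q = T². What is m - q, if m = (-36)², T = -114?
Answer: -11700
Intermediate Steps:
m = 1296
q = 12996 (q = (-114)² = 12996)
m - q = 1296 - 1*12996 = 1296 - 12996 = -11700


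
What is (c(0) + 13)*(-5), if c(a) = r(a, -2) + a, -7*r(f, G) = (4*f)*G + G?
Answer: -465/7 ≈ -66.429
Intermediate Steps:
r(f, G) = -G/7 - 4*G*f/7 (r(f, G) = -((4*f)*G + G)/7 = -(4*G*f + G)/7 = -(G + 4*G*f)/7 = -G/7 - 4*G*f/7)
c(a) = 2/7 + 15*a/7 (c(a) = -1/7*(-2)*(1 + 4*a) + a = (2/7 + 8*a/7) + a = 2/7 + 15*a/7)
(c(0) + 13)*(-5) = ((2/7 + (15/7)*0) + 13)*(-5) = ((2/7 + 0) + 13)*(-5) = (2/7 + 13)*(-5) = (93/7)*(-5) = -465/7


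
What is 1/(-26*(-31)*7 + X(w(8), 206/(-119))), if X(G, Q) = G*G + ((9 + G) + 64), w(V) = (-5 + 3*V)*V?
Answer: 1/28971 ≈ 3.4517e-5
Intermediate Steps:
w(V) = V*(-5 + 3*V)
X(G, Q) = 73 + G + G**2 (X(G, Q) = G**2 + (73 + G) = 73 + G + G**2)
1/(-26*(-31)*7 + X(w(8), 206/(-119))) = 1/(-26*(-31)*7 + (73 + 8*(-5 + 3*8) + (8*(-5 + 3*8))**2)) = 1/(806*7 + (73 + 8*(-5 + 24) + (8*(-5 + 24))**2)) = 1/(5642 + (73 + 8*19 + (8*19)**2)) = 1/(5642 + (73 + 152 + 152**2)) = 1/(5642 + (73 + 152 + 23104)) = 1/(5642 + 23329) = 1/28971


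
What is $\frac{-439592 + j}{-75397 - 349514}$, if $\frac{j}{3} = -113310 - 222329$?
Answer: $\frac{1446509}{424911} \approx 3.4043$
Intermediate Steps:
$j = -1006917$ ($j = 3 \left(-113310 - 222329\right) = 3 \left(-335639\right) = -1006917$)
$\frac{-439592 + j}{-75397 - 349514} = \frac{-439592 - 1006917}{-75397 - 349514} = - \frac{1446509}{-424911} = \left(-1446509\right) \left(- \frac{1}{424911}\right) = \frac{1446509}{424911}$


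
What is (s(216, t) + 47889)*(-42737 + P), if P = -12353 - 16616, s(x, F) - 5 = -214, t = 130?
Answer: -3418942080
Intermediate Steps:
s(x, F) = -209 (s(x, F) = 5 - 214 = -209)
P = -28969
(s(216, t) + 47889)*(-42737 + P) = (-209 + 47889)*(-42737 - 28969) = 47680*(-71706) = -3418942080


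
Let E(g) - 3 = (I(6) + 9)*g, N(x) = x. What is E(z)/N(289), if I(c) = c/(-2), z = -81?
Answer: -483/289 ≈ -1.6713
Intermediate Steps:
I(c) = -c/2 (I(c) = c*(-1/2) = -c/2)
E(g) = 3 + 6*g (E(g) = 3 + (-1/2*6 + 9)*g = 3 + (-3 + 9)*g = 3 + 6*g)
E(z)/N(289) = (3 + 6*(-81))/289 = (3 - 486)*(1/289) = -483*1/289 = -483/289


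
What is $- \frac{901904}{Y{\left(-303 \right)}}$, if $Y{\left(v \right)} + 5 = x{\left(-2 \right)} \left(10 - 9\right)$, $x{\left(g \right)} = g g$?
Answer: $901904$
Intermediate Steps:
$x{\left(g \right)} = g^{2}$
$Y{\left(v \right)} = -1$ ($Y{\left(v \right)} = -5 + \left(-2\right)^{2} \left(10 - 9\right) = -5 + 4 \cdot 1 = -5 + 4 = -1$)
$- \frac{901904}{Y{\left(-303 \right)}} = - \frac{901904}{-1} = \left(-901904\right) \left(-1\right) = 901904$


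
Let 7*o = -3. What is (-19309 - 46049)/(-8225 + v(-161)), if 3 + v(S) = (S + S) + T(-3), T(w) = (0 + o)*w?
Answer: 50834/6649 ≈ 7.6454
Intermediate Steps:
o = -3/7 (o = (⅐)*(-3) = -3/7 ≈ -0.42857)
T(w) = -3*w/7 (T(w) = (0 - 3/7)*w = -3*w/7)
v(S) = -12/7 + 2*S (v(S) = -3 + ((S + S) - 3/7*(-3)) = -3 + (2*S + 9/7) = -3 + (9/7 + 2*S) = -12/7 + 2*S)
(-19309 - 46049)/(-8225 + v(-161)) = (-19309 - 46049)/(-8225 + (-12/7 + 2*(-161))) = -65358/(-8225 + (-12/7 - 322)) = -65358/(-8225 - 2266/7) = -65358/(-59841/7) = -65358*(-7/59841) = 50834/6649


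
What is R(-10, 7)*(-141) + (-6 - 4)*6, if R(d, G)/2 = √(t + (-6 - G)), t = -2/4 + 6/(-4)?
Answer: -60 - 282*I*√15 ≈ -60.0 - 1092.2*I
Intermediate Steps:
t = -2 (t = -2*¼ + 6*(-¼) = -½ - 3/2 = -2)
R(d, G) = 2*√(-8 - G) (R(d, G) = 2*√(-2 + (-6 - G)) = 2*√(-8 - G))
R(-10, 7)*(-141) + (-6 - 4)*6 = (2*√(-8 - 1*7))*(-141) + (-6 - 4)*6 = (2*√(-8 - 7))*(-141) - 10*6 = (2*√(-15))*(-141) - 60 = (2*(I*√15))*(-141) - 60 = (2*I*√15)*(-141) - 60 = -282*I*√15 - 60 = -60 - 282*I*√15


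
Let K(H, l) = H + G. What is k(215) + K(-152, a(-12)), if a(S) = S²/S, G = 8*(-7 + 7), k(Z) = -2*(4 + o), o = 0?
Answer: -160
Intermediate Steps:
k(Z) = -8 (k(Z) = -2*(4 + 0) = -2*4 = -8)
G = 0 (G = 8*0 = 0)
a(S) = S
K(H, l) = H (K(H, l) = H + 0 = H)
k(215) + K(-152, a(-12)) = -8 - 152 = -160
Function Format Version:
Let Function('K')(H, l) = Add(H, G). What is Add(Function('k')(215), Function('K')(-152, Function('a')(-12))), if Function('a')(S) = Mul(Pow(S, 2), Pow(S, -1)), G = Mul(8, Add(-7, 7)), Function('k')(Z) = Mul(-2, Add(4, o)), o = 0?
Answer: -160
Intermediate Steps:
Function('k')(Z) = -8 (Function('k')(Z) = Mul(-2, Add(4, 0)) = Mul(-2, 4) = -8)
G = 0 (G = Mul(8, 0) = 0)
Function('a')(S) = S
Function('K')(H, l) = H (Function('K')(H, l) = Add(H, 0) = H)
Add(Function('k')(215), Function('K')(-152, Function('a')(-12))) = Add(-8, -152) = -160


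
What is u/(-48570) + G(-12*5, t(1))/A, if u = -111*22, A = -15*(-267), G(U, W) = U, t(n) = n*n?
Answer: 76289/2161365 ≈ 0.035297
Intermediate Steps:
t(n) = n**2
A = 4005
u = -2442
u/(-48570) + G(-12*5, t(1))/A = -2442/(-48570) - 12*5/4005 = -2442*(-1/48570) - 60*1/4005 = 407/8095 - 4/267 = 76289/2161365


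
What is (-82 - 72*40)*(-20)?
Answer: 59240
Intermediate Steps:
(-82 - 72*40)*(-20) = (-82 - 2880)*(-20) = -2962*(-20) = 59240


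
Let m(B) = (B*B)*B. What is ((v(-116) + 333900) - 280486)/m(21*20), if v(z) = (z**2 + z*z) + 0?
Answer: 40163/37044000 ≈ 0.0010842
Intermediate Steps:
v(z) = 2*z**2 (v(z) = (z**2 + z**2) + 0 = 2*z**2 + 0 = 2*z**2)
m(B) = B**3 (m(B) = B**2*B = B**3)
((v(-116) + 333900) - 280486)/m(21*20) = ((2*(-116)**2 + 333900) - 280486)/((21*20)**3) = ((2*13456 + 333900) - 280486)/(420**3) = ((26912 + 333900) - 280486)/74088000 = (360812 - 280486)*(1/74088000) = 80326*(1/74088000) = 40163/37044000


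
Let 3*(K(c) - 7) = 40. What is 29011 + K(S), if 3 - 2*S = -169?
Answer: 87094/3 ≈ 29031.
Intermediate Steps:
S = 86 (S = 3/2 - ½*(-169) = 3/2 + 169/2 = 86)
K(c) = 61/3 (K(c) = 7 + (⅓)*40 = 7 + 40/3 = 61/3)
29011 + K(S) = 29011 + 61/3 = 87094/3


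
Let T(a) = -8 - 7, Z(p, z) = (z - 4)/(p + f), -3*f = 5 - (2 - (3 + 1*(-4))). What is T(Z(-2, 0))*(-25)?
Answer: 375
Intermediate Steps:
f = -2/3 (f = -(5 - (2 - (3 + 1*(-4))))/3 = -(5 - (2 - (3 - 4)))/3 = -(5 - (2 - 1*(-1)))/3 = -(5 - (2 + 1))/3 = -(5 - 1*3)/3 = -(5 - 3)/3 = -1/3*2 = -2/3 ≈ -0.66667)
Z(p, z) = (-4 + z)/(-2/3 + p) (Z(p, z) = (z - 4)/(p - 2/3) = (-4 + z)/(-2/3 + p))
T(a) = -15
T(Z(-2, 0))*(-25) = -15*(-25) = 375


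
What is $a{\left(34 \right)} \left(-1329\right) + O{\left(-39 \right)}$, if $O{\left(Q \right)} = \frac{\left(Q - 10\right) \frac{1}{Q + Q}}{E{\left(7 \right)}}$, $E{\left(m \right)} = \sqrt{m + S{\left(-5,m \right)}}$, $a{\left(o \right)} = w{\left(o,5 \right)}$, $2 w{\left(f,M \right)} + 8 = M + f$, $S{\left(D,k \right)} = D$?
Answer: $- \frac{41199}{2} + \frac{49 \sqrt{2}}{156} \approx -20599.0$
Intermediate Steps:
$w{\left(f,M \right)} = -4 + \frac{M}{2} + \frac{f}{2}$ ($w{\left(f,M \right)} = -4 + \frac{M + f}{2} = -4 + \left(\frac{M}{2} + \frac{f}{2}\right) = -4 + \frac{M}{2} + \frac{f}{2}$)
$a{\left(o \right)} = - \frac{3}{2} + \frac{o}{2}$ ($a{\left(o \right)} = -4 + \frac{1}{2} \cdot 5 + \frac{o}{2} = -4 + \frac{5}{2} + \frac{o}{2} = - \frac{3}{2} + \frac{o}{2}$)
$E{\left(m \right)} = \sqrt{-5 + m}$ ($E{\left(m \right)} = \sqrt{m - 5} = \sqrt{-5 + m}$)
$O{\left(Q \right)} = \frac{\sqrt{2} \left(-10 + Q\right)}{4 Q}$ ($O{\left(Q \right)} = \frac{\left(Q - 10\right) \frac{1}{Q + Q}}{\sqrt{-5 + 7}} = \frac{\left(-10 + Q\right) \frac{1}{2 Q}}{\sqrt{2}} = \left(-10 + Q\right) \frac{1}{2 Q} \frac{\sqrt{2}}{2} = \frac{-10 + Q}{2 Q} \frac{\sqrt{2}}{2} = \frac{\sqrt{2} \left(-10 + Q\right)}{4 Q}$)
$a{\left(34 \right)} \left(-1329\right) + O{\left(-39 \right)} = \left(- \frac{3}{2} + \frac{1}{2} \cdot 34\right) \left(-1329\right) + \frac{\sqrt{2} \left(-10 - 39\right)}{4 \left(-39\right)} = \left(- \frac{3}{2} + 17\right) \left(-1329\right) + \frac{1}{4} \sqrt{2} \left(- \frac{1}{39}\right) \left(-49\right) = \frac{31}{2} \left(-1329\right) + \frac{49 \sqrt{2}}{156} = - \frac{41199}{2} + \frac{49 \sqrt{2}}{156}$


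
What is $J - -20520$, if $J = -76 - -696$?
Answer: $21140$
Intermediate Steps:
$J = 620$ ($J = -76 + 696 = 620$)
$J - -20520 = 620 - -20520 = 620 + 20520 = 21140$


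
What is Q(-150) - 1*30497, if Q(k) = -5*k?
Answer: -29747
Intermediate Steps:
Q(-150) - 1*30497 = -5*(-150) - 1*30497 = 750 - 30497 = -29747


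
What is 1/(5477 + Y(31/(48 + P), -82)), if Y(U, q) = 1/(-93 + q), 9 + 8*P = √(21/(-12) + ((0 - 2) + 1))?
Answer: 175/958474 ≈ 0.00018258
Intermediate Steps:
P = -9/8 + I*√11/16 (P = -9/8 + √(21/(-12) + ((0 - 2) + 1))/8 = -9/8 + √(21*(-1/12) + (-2 + 1))/8 = -9/8 + √(-7/4 - 1)/8 = -9/8 + √(-11/4)/8 = -9/8 + (I*√11/2)/8 = -9/8 + I*√11/16 ≈ -1.125 + 0.20729*I)
1/(5477 + Y(31/(48 + P), -82)) = 1/(5477 + 1/(-93 - 82)) = 1/(5477 + 1/(-175)) = 1/(5477 - 1/175) = 1/(958474/175) = 175/958474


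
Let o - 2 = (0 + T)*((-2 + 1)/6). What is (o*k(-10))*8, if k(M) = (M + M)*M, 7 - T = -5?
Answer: 0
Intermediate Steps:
T = 12 (T = 7 - 1*(-5) = 7 + 5 = 12)
k(M) = 2*M**2 (k(M) = (2*M)*M = 2*M**2)
o = 0 (o = 2 + (0 + 12)*((-2 + 1)/6) = 2 + 12*(-1*1/6) = 2 + 12*(-1/6) = 2 - 2 = 0)
(o*k(-10))*8 = (0*(2*(-10)**2))*8 = (0*(2*100))*8 = (0*200)*8 = 0*8 = 0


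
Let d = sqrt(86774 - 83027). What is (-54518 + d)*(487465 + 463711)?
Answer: -51856213168 + 951176*sqrt(3747) ≈ -5.1798e+10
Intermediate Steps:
d = sqrt(3747) ≈ 61.213
(-54518 + d)*(487465 + 463711) = (-54518 + sqrt(3747))*(487465 + 463711) = (-54518 + sqrt(3747))*951176 = -51856213168 + 951176*sqrt(3747)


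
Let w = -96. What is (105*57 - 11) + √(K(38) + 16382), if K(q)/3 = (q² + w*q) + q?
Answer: 5974 + 2*√2471 ≈ 6073.4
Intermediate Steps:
K(q) = -285*q + 3*q² (K(q) = 3*((q² - 96*q) + q) = 3*(q² - 95*q) = -285*q + 3*q²)
(105*57 - 11) + √(K(38) + 16382) = (105*57 - 11) + √(3*38*(-95 + 38) + 16382) = (5985 - 11) + √(3*38*(-57) + 16382) = 5974 + √(-6498 + 16382) = 5974 + √9884 = 5974 + 2*√2471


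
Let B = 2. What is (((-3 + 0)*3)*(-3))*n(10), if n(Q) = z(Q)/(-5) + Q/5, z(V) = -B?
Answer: 324/5 ≈ 64.800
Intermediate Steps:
z(V) = -2 (z(V) = -1*2 = -2)
n(Q) = ⅖ + Q/5 (n(Q) = -2/(-5) + Q/5 = -2*(-⅕) + Q*(⅕) = ⅖ + Q/5)
(((-3 + 0)*3)*(-3))*n(10) = (((-3 + 0)*3)*(-3))*(⅖ + (⅕)*10) = (-3*3*(-3))*(⅖ + 2) = -9*(-3)*(12/5) = 27*(12/5) = 324/5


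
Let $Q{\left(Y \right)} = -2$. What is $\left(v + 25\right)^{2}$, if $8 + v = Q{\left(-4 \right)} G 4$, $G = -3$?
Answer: $1681$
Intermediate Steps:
$v = 16$ ($v = -8 + \left(-2\right) \left(-3\right) 4 = -8 + 6 \cdot 4 = -8 + 24 = 16$)
$\left(v + 25\right)^{2} = \left(16 + 25\right)^{2} = 41^{2} = 1681$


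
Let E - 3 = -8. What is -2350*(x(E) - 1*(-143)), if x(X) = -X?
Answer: -347800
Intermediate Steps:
E = -5 (E = 3 - 8 = -5)
-2350*(x(E) - 1*(-143)) = -2350*(-1*(-5) - 1*(-143)) = -2350*(5 + 143) = -2350*148 = -347800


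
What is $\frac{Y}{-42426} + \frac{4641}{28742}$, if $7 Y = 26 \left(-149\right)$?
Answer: $\frac{106402855}{609704046} \approx 0.17452$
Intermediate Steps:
$Y = - \frac{3874}{7}$ ($Y = \frac{26 \left(-149\right)}{7} = \frac{1}{7} \left(-3874\right) = - \frac{3874}{7} \approx -553.43$)
$\frac{Y}{-42426} + \frac{4641}{28742} = - \frac{3874}{7 \left(-42426\right)} + \frac{4641}{28742} = \left(- \frac{3874}{7}\right) \left(- \frac{1}{42426}\right) + 4641 \cdot \frac{1}{28742} = \frac{1937}{148491} + \frac{663}{4106} = \frac{106402855}{609704046}$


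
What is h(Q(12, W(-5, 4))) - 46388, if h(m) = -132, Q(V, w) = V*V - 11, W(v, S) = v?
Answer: -46520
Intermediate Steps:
Q(V, w) = -11 + V² (Q(V, w) = V² - 11 = -11 + V²)
h(Q(12, W(-5, 4))) - 46388 = -132 - 46388 = -46520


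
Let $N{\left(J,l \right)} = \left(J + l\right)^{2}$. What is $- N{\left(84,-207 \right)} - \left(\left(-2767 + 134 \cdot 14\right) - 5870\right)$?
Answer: $-8368$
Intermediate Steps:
$- N{\left(84,-207 \right)} - \left(\left(-2767 + 134 \cdot 14\right) - 5870\right) = - \left(84 - 207\right)^{2} - \left(\left(-2767 + 134 \cdot 14\right) - 5870\right) = - \left(-123\right)^{2} - \left(\left(-2767 + 1876\right) - 5870\right) = \left(-1\right) 15129 - \left(-891 - 5870\right) = -15129 - -6761 = -15129 + 6761 = -8368$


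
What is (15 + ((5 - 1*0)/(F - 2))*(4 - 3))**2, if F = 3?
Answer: 400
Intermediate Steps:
(15 + ((5 - 1*0)/(F - 2))*(4 - 3))**2 = (15 + ((5 - 1*0)/(3 - 2))*(4 - 3))**2 = (15 + ((5 + 0)/1)*1)**2 = (15 + (5*1)*1)**2 = (15 + 5*1)**2 = (15 + 5)**2 = 20**2 = 400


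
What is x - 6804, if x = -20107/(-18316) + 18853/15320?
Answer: -477139167423/70150280 ≈ -6801.7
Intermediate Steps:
x = 163337697/70150280 (x = -20107*(-1/18316) + 18853*(1/15320) = 20107/18316 + 18853/15320 = 163337697/70150280 ≈ 2.3284)
x - 6804 = 163337697/70150280 - 6804 = -477139167423/70150280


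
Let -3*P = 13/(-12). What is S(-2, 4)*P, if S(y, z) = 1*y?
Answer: -13/18 ≈ -0.72222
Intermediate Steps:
S(y, z) = y
P = 13/36 (P = -13/(3*(-12)) = -13*(-1)/(3*12) = -1/3*(-13/12) = 13/36 ≈ 0.36111)
S(-2, 4)*P = -2*13/36 = -13/18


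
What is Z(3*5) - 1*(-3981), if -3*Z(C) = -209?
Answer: 12152/3 ≈ 4050.7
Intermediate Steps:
Z(C) = 209/3 (Z(C) = -⅓*(-209) = 209/3)
Z(3*5) - 1*(-3981) = 209/3 - 1*(-3981) = 209/3 + 3981 = 12152/3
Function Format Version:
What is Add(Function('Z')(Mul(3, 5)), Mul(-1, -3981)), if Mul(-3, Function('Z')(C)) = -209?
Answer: Rational(12152, 3) ≈ 4050.7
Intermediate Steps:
Function('Z')(C) = Rational(209, 3) (Function('Z')(C) = Mul(Rational(-1, 3), -209) = Rational(209, 3))
Add(Function('Z')(Mul(3, 5)), Mul(-1, -3981)) = Add(Rational(209, 3), Mul(-1, -3981)) = Add(Rational(209, 3), 3981) = Rational(12152, 3)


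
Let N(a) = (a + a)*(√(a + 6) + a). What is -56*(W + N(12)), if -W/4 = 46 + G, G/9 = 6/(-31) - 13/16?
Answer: -243418/31 - 4032*√2 ≈ -13554.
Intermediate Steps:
G = -4491/496 (G = 9*(6/(-31) - 13/16) = 9*(6*(-1/31) - 13*1/16) = 9*(-6/31 - 13/16) = 9*(-499/496) = -4491/496 ≈ -9.0544)
N(a) = 2*a*(a + √(6 + a)) (N(a) = (2*a)*(√(6 + a) + a) = (2*a)*(a + √(6 + a)) = 2*a*(a + √(6 + a)))
W = -18325/124 (W = -4*(46 - 4491/496) = -4*18325/496 = -18325/124 ≈ -147.78)
-56*(W + N(12)) = -56*(-18325/124 + 2*12*(12 + √(6 + 12))) = -56*(-18325/124 + 2*12*(12 + √18)) = -56*(-18325/124 + 2*12*(12 + 3*√2)) = -56*(-18325/124 + (288 + 72*√2)) = -56*(17387/124 + 72*√2) = -243418/31 - 4032*√2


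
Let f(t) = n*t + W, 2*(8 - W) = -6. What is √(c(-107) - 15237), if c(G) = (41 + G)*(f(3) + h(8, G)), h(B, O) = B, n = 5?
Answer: I*√17481 ≈ 132.22*I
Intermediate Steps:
W = 11 (W = 8 - ½*(-6) = 8 + 3 = 11)
f(t) = 11 + 5*t (f(t) = 5*t + 11 = 11 + 5*t)
c(G) = 1394 + 34*G (c(G) = (41 + G)*((11 + 5*3) + 8) = (41 + G)*((11 + 15) + 8) = (41 + G)*(26 + 8) = (41 + G)*34 = 1394 + 34*G)
√(c(-107) - 15237) = √((1394 + 34*(-107)) - 15237) = √((1394 - 3638) - 15237) = √(-2244 - 15237) = √(-17481) = I*√17481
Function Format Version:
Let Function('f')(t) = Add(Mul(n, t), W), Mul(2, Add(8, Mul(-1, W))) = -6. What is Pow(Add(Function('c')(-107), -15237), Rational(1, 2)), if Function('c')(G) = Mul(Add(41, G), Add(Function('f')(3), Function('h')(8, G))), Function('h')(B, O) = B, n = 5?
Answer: Mul(I, Pow(17481, Rational(1, 2))) ≈ Mul(132.22, I)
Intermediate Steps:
W = 11 (W = Add(8, Mul(Rational(-1, 2), -6)) = Add(8, 3) = 11)
Function('f')(t) = Add(11, Mul(5, t)) (Function('f')(t) = Add(Mul(5, t), 11) = Add(11, Mul(5, t)))
Function('c')(G) = Add(1394, Mul(34, G)) (Function('c')(G) = Mul(Add(41, G), Add(Add(11, Mul(5, 3)), 8)) = Mul(Add(41, G), Add(Add(11, 15), 8)) = Mul(Add(41, G), Add(26, 8)) = Mul(Add(41, G), 34) = Add(1394, Mul(34, G)))
Pow(Add(Function('c')(-107), -15237), Rational(1, 2)) = Pow(Add(Add(1394, Mul(34, -107)), -15237), Rational(1, 2)) = Pow(Add(Add(1394, -3638), -15237), Rational(1, 2)) = Pow(Add(-2244, -15237), Rational(1, 2)) = Pow(-17481, Rational(1, 2)) = Mul(I, Pow(17481, Rational(1, 2)))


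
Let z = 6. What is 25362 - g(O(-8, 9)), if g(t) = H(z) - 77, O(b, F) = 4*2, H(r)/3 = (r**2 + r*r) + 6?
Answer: 25205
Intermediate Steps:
H(r) = 18 + 6*r**2 (H(r) = 3*((r**2 + r*r) + 6) = 3*((r**2 + r**2) + 6) = 3*(2*r**2 + 6) = 3*(6 + 2*r**2) = 18 + 6*r**2)
O(b, F) = 8
g(t) = 157 (g(t) = (18 + 6*6**2) - 77 = (18 + 6*36) - 77 = (18 + 216) - 77 = 234 - 77 = 157)
25362 - g(O(-8, 9)) = 25362 - 1*157 = 25362 - 157 = 25205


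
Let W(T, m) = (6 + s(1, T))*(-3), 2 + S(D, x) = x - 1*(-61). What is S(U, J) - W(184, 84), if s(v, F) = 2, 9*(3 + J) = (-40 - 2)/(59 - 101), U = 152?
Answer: 721/9 ≈ 80.111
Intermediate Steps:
J = -26/9 (J = -3 + ((-40 - 2)/(59 - 101))/9 = -3 + (-42/(-42))/9 = -3 + (-42*(-1/42))/9 = -3 + (⅑)*1 = -3 + ⅑ = -26/9 ≈ -2.8889)
S(D, x) = 59 + x (S(D, x) = -2 + (x - 1*(-61)) = -2 + (x + 61) = -2 + (61 + x) = 59 + x)
W(T, m) = -24 (W(T, m) = (6 + 2)*(-3) = 8*(-3) = -24)
S(U, J) - W(184, 84) = (59 - 26/9) - 1*(-24) = 505/9 + 24 = 721/9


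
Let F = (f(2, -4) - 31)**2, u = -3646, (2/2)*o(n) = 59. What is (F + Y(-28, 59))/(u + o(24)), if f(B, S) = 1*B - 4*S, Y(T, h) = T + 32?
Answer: -173/3587 ≈ -0.048230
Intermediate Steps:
o(n) = 59
Y(T, h) = 32 + T
f(B, S) = B - 4*S
F = 169 (F = ((2 - 4*(-4)) - 31)**2 = ((2 + 16) - 31)**2 = (18 - 31)**2 = (-13)**2 = 169)
(F + Y(-28, 59))/(u + o(24)) = (169 + (32 - 28))/(-3646 + 59) = (169 + 4)/(-3587) = 173*(-1/3587) = -173/3587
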